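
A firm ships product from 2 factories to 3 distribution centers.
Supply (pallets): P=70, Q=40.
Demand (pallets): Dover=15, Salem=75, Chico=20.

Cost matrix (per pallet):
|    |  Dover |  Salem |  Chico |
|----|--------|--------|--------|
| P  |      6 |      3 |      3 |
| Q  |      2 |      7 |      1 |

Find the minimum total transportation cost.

295

A cheapest plan:
  P to Salem: 70 × 3 = 210
  Q to Dover: 15 × 2 = 30
  Q to Salem: 5 × 7 = 35
  Q to Chico: 20 × 1 = 20
Total = 210 + 30 + 35 + 20 = 295.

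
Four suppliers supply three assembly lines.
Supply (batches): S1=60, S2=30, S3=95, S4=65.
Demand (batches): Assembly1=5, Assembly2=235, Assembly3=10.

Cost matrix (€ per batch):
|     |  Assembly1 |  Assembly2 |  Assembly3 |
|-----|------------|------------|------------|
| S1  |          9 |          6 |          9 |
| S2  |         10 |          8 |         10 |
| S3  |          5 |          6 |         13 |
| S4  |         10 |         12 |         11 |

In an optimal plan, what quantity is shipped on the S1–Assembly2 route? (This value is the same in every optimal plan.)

The minimum-cost plan:
  S1–Assembly2: 60 × €6 = €360
  S2–Assembly2: 30 × €8 = €240
  S3–Assembly2: 95 × €6 = €570
  S4–Assembly1: 5 × €10 = €50
  S4–Assembly2: 50 × €12 = €600
  S4–Assembly3: 10 × €11 = €110
Total cost = €1930.
So S1→Assembly2 carries 60 batches.

60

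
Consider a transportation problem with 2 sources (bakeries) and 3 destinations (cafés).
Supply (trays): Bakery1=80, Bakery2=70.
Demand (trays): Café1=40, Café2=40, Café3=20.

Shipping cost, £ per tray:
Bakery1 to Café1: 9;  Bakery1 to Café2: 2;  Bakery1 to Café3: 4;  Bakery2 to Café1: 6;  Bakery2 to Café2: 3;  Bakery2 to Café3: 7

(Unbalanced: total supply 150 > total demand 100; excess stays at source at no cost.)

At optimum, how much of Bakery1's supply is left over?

20

Minimum-cost shipments:
  Bakery1→Café2: 40 trays
  Bakery1→Café3: 20 trays
  Bakery2→Café1: 40 trays
Total cost = £400.
Bakery1 ships 60 of its 80, leaving 20.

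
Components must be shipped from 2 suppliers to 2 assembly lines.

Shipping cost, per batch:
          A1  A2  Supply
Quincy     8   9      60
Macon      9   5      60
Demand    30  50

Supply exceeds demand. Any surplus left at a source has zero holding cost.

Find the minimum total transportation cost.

An optimal shipping plan:
  Quincy–A1: 30 × 8 = 240
  Macon–A2: 50 × 5 = 250
Total = 240 + 250 = 490.

490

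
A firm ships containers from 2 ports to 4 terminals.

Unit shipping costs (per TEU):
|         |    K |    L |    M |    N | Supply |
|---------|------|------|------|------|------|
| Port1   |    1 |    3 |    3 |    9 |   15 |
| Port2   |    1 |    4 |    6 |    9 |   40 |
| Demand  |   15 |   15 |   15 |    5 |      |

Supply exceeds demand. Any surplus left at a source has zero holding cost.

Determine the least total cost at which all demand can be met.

165

One minimum-cost allocation:
  Port1->M: 15 × 3 = 45
  Port2->K: 15 × 1 = 15
  Port2->L: 15 × 4 = 60
  Port2->N: 5 × 9 = 45
Total = 45 + 15 + 60 + 45 = 165.
(Supply check: Port1 ships 15; Port2 ships 35.)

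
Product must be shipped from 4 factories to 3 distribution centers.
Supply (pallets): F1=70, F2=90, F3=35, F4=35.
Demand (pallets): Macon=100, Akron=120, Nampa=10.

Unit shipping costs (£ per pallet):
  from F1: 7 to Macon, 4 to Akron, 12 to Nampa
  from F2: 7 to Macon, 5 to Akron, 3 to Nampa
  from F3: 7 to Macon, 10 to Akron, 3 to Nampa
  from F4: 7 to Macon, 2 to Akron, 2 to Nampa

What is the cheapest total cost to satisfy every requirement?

1155

An optimal shipping plan:
  F1->Akron: 70 × £4 = £280
  F2->Macon: 65 × £7 = £455
  F2->Akron: 15 × £5 = £75
  F2->Nampa: 10 × £3 = £30
  F3->Macon: 35 × £7 = £245
  F4->Akron: 35 × £2 = £70
Total = 280 + 455 + 75 + 30 + 245 + 70 = £1155.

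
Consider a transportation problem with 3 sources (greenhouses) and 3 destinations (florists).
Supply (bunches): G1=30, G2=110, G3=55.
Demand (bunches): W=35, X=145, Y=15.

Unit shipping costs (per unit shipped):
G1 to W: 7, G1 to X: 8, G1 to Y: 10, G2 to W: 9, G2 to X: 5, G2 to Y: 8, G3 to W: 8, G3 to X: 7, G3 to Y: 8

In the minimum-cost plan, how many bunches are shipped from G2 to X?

110

Optimal shipments:
  G1–W: 30 × 7 = 210
  G2–X: 110 × 5 = 550
  G3–W: 5 × 8 = 40
  G3–X: 35 × 7 = 245
  G3–Y: 15 × 8 = 120
Total cost = 1165.
So G2→X carries 110 bunches.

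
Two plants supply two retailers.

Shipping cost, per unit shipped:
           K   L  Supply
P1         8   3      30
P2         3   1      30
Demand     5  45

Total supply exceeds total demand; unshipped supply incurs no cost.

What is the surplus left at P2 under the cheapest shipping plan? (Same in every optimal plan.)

0

An optimal plan:
  P1–L: 20 × 3 = 60
  P2–K: 5 × 3 = 15
  P2–L: 25 × 1 = 25
Total cost = 100.
P2 ships 30 of its 30, leaving 0.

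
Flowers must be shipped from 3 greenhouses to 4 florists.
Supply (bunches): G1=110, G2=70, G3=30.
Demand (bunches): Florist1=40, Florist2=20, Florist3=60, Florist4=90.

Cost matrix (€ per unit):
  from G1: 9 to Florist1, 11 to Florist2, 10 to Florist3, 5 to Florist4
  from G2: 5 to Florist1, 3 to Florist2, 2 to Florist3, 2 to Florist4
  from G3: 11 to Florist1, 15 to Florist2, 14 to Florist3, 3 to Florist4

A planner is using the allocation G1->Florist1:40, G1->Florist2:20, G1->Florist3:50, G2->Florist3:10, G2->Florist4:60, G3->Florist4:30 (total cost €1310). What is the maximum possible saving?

Current plan cost = 40·9 + 20·11 + 50·10 + 10·2 + 60·2 + 30·3 = €1310.
Optimal plan:
  G1->Florist1: 40 × €9 = €360
  G1->Florist2: 10 × €11 = €110
  G1->Florist4: 60 × €5 = €300
  G2->Florist2: 10 × €3 = €30
  G2->Florist3: 60 × €2 = €120
  G3->Florist4: 30 × €3 = €90
Optimal cost = €1010.
Saving = 1310 − 1010 = €300.

300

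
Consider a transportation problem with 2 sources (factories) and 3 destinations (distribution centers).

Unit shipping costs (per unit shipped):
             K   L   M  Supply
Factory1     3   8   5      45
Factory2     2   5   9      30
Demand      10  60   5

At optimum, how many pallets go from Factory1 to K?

The minimum-cost plan:
  Factory1→K: 10 pallets
  Factory1→L: 30 pallets
  Factory1→M: 5 pallets
  Factory2→L: 30 pallets
Total cost = 445.
So Factory1→K carries 10 pallets.

10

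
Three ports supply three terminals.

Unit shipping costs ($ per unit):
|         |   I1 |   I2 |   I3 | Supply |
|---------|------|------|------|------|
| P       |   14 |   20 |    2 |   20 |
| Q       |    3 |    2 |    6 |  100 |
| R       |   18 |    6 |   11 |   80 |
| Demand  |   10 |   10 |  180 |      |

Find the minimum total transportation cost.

One minimum-cost allocation:
  P–I3: 20 TEU
  Q–I1: 10 TEU
  Q–I3: 90 TEU
  R–I2: 10 TEU
  R–I3: 70 TEU
Total cost = $1440.

1440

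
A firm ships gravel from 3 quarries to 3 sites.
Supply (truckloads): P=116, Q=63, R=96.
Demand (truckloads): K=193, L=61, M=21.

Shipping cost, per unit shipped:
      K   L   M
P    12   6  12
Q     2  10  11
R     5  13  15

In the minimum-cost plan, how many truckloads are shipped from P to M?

21

Optimal shipments:
  P→K: 34 truckloads
  P→L: 61 truckloads
  P→M: 21 truckloads
  Q→K: 63 truckloads
  R→K: 96 truckloads
Total cost = 1632.
So P→M carries 21 truckloads.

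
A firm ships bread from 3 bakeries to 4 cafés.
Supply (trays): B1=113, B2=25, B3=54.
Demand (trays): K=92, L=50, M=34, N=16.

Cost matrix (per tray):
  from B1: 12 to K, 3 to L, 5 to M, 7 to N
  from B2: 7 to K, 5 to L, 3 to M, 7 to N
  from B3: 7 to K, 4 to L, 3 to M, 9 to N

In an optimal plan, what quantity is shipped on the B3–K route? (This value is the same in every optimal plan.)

54

Solving gives:
  B1 to K: 13 × 12 = 156
  B1 to L: 50 × 3 = 150
  B1 to M: 34 × 5 = 170
  B1 to N: 16 × 7 = 112
  B2 to K: 25 × 7 = 175
  B3 to K: 54 × 7 = 378
Total cost = 1141.
So B3→K carries 54 trays.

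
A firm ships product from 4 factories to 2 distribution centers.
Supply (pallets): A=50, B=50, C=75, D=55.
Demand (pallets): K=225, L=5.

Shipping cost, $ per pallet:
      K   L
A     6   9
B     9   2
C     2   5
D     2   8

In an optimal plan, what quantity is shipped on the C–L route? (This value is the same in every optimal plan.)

Solving gives:
  A–K: 50 pallets
  B–K: 45 pallets
  B–L: 5 pallets
  C–K: 75 pallets
  D–K: 55 pallets
Total cost = $975.
The route C→L is not used.

0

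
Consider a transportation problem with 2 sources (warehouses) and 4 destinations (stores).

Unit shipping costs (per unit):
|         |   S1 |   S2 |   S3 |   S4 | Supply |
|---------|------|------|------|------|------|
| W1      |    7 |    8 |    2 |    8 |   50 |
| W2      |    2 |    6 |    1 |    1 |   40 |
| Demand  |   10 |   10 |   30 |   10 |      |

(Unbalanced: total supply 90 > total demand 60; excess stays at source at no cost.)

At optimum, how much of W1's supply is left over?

30

Minimum-cost shipments:
  W1->S3: 20 × 2 = 40
  W2->S1: 10 × 2 = 20
  W2->S2: 10 × 6 = 60
  W2->S3: 10 × 1 = 10
  W2->S4: 10 × 1 = 10
Total cost = 140.
W1 ships 20 of its 50, leaving 30.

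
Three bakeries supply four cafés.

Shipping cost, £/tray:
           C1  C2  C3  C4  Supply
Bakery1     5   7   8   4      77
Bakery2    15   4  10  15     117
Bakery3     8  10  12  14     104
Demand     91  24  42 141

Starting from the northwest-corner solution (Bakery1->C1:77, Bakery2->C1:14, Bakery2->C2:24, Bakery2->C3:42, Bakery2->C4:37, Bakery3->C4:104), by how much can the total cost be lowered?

Current plan cost = 77·5 + 14·15 + 24·4 + 42·10 + 37·15 + 104·14 = £3122.
Optimal plan:
  Bakery1 to C4: 77 × £4 = £308
  Bakery2 to C2: 24 × £4 = £96
  Bakery2 to C3: 42 × £10 = £420
  Bakery2 to C4: 51 × £15 = £765
  Bakery3 to C1: 91 × £8 = £728
  Bakery3 to C4: 13 × £14 = £182
Optimal cost = £2499.
Saving = 3122 − 2499 = £623.

623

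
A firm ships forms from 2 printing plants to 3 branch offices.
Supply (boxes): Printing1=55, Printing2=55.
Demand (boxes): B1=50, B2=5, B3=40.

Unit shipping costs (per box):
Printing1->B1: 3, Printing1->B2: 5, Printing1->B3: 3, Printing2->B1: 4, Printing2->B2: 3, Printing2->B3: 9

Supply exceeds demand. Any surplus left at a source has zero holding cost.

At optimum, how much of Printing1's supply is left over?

Minimum-cost shipments:
  Printing1→B1: 15 × 3 = 45
  Printing1→B3: 40 × 3 = 120
  Printing2→B1: 35 × 4 = 140
  Printing2→B2: 5 × 3 = 15
Total cost = 320.
Printing1 ships 55 of its 55, leaving 0.

0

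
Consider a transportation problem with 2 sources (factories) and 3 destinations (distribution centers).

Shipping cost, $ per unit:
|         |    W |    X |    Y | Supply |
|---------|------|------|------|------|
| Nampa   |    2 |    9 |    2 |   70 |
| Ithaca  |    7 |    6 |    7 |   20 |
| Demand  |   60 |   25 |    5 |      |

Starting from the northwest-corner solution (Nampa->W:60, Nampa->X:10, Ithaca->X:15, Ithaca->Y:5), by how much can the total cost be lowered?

40

Current plan cost = 60·2 + 10·9 + 15·6 + 5·7 = $335.
Optimal plan:
  Nampa->W: 60 × $2 = $120
  Nampa->X: 5 × $9 = $45
  Nampa->Y: 5 × $2 = $10
  Ithaca->X: 20 × $6 = $120
Optimal cost = $295.
Saving = 335 − 295 = $40.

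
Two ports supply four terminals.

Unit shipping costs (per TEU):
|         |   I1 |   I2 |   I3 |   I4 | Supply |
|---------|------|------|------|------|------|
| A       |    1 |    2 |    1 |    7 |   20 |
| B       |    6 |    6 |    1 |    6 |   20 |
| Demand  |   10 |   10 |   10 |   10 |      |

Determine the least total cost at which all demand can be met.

100

A cheapest plan:
  A->I1: 10 × 1 = 10
  A->I2: 10 × 2 = 20
  B->I3: 10 × 1 = 10
  B->I4: 10 × 6 = 60
Total = 10 + 20 + 10 + 60 = 100.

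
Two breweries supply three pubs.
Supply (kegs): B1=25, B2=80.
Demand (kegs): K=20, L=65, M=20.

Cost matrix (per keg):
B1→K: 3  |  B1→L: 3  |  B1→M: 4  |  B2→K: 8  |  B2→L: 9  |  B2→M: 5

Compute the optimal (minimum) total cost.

One minimum-cost allocation:
  B1→L: 25 kegs
  B2→K: 20 kegs
  B2→L: 40 kegs
  B2→M: 20 kegs
Total cost = 695.
(Supply check: B1 ships 25; B2 ships 80.)

695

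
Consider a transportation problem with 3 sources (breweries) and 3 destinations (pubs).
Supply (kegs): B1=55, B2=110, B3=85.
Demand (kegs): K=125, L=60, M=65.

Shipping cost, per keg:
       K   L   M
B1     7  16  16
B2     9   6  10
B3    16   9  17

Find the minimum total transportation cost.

One minimum-cost allocation:
  B1->K: 55 × 7 = 385
  B2->K: 45 × 9 = 405
  B2->M: 65 × 10 = 650
  B3->K: 25 × 16 = 400
  B3->L: 60 × 9 = 540
Total = 385 + 405 + 650 + 400 + 540 = 2380.

2380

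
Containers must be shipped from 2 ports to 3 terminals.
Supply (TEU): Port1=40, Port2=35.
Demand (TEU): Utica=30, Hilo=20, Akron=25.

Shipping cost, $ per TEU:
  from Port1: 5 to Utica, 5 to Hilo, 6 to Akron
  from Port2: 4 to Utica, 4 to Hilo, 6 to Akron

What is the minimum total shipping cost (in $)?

A cheapest plan:
  Port1→Utica: 15 × $5 = $75
  Port1→Akron: 25 × $6 = $150
  Port2→Utica: 15 × $4 = $60
  Port2→Hilo: 20 × $4 = $80
Total = 75 + 150 + 60 + 80 = $365.

365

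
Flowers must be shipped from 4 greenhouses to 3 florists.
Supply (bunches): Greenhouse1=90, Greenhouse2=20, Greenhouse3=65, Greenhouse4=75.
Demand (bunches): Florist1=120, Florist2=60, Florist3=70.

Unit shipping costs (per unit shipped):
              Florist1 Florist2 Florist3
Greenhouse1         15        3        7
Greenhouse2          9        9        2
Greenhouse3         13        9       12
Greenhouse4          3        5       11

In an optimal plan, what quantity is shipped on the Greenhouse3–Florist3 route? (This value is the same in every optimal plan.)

20

The minimum-cost plan:
  Greenhouse1–Florist2: 60 × 3 = 180
  Greenhouse1–Florist3: 30 × 7 = 210
  Greenhouse2–Florist3: 20 × 2 = 40
  Greenhouse3–Florist1: 45 × 13 = 585
  Greenhouse3–Florist3: 20 × 12 = 240
  Greenhouse4–Florist1: 75 × 3 = 225
Total cost = 1480.
So Greenhouse3→Florist3 carries 20 bunches.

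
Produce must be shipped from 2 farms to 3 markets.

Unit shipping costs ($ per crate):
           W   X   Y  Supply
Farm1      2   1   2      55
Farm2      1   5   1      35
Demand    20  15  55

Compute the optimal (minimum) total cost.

One minimum-cost allocation:
  Farm1 to W: 20 × $2 = $40
  Farm1 to X: 15 × $1 = $15
  Farm1 to Y: 20 × $2 = $40
  Farm2 to Y: 35 × $1 = $35
Total = 40 + 15 + 40 + 35 = $130.

130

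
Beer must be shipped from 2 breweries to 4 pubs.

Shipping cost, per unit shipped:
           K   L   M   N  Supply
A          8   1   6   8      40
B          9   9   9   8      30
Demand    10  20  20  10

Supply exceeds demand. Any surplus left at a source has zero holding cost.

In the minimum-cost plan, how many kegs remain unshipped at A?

Minimum-cost shipments:
  A–L: 20 × 1 = 20
  A–M: 20 × 6 = 120
  B–K: 10 × 9 = 90
  B–N: 10 × 8 = 80
Total cost = 310.
A ships 40 of its 40, leaving 0.

0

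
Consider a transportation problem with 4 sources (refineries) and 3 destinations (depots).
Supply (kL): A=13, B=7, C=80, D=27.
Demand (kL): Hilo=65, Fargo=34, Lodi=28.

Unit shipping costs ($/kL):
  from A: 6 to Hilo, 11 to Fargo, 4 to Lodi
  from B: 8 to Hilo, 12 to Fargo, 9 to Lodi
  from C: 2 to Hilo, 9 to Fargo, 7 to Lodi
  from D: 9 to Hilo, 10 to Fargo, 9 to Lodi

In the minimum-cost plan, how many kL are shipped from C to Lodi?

8

The minimum-cost plan:
  A–Lodi: 13 × $4 = $52
  B–Lodi: 7 × $9 = $63
  C–Hilo: 65 × $2 = $130
  C–Fargo: 7 × $9 = $63
  C–Lodi: 8 × $7 = $56
  D–Fargo: 27 × $10 = $270
Total cost = $634.
So C→Lodi carries 8 kL.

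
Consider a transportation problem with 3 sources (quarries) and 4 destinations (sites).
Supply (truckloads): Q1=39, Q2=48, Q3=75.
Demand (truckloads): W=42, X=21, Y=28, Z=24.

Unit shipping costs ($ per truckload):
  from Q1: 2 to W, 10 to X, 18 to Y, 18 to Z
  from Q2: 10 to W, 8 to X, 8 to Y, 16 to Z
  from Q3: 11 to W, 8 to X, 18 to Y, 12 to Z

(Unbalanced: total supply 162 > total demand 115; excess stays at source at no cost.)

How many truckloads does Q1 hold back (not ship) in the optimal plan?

0

Minimum-cost shipments:
  Q1->W: 39 × $2 = $78
  Q2->W: 3 × $10 = $30
  Q2->X: 17 × $8 = $136
  Q2->Y: 28 × $8 = $224
  Q3->X: 4 × $8 = $32
  Q3->Z: 24 × $12 = $288
Total cost = $788.
Q1 ships 39 of its 39, leaving 0.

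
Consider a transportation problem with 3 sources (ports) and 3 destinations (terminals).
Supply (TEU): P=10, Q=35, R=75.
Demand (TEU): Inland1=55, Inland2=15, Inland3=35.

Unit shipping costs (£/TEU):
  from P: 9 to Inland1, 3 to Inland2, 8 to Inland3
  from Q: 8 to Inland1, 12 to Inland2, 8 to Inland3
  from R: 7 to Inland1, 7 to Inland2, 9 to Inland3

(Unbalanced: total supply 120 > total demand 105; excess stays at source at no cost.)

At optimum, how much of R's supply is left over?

Minimum-cost shipments:
  P to Inland2: 10 × £3 = £30
  Q to Inland3: 35 × £8 = £280
  R to Inland1: 55 × £7 = £385
  R to Inland2: 5 × £7 = £35
Total cost = £730.
R ships 60 of its 75, leaving 15.

15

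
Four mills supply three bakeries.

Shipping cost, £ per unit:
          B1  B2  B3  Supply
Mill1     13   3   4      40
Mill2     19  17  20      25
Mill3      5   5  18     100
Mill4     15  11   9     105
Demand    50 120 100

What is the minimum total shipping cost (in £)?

2000

Optimal allocation:
  Mill1->B2: 40 × £3 = £120
  Mill2->B2: 25 × £17 = £425
  Mill3->B1: 50 × £5 = £250
  Mill3->B2: 50 × £5 = £250
  Mill4->B2: 5 × £11 = £55
  Mill4->B3: 100 × £9 = £900
Total = 120 + 425 + 250 + 250 + 55 + 900 = £2000.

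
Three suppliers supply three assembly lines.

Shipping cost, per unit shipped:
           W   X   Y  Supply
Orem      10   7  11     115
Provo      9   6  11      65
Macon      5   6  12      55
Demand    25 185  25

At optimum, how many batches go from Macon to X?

Optimal shipments:
  Orem–X: 90 × 7 = 630
  Orem–Y: 25 × 11 = 275
  Provo–X: 65 × 6 = 390
  Macon–W: 25 × 5 = 125
  Macon–X: 30 × 6 = 180
Total cost = 1600.
So Macon→X carries 30 batches.

30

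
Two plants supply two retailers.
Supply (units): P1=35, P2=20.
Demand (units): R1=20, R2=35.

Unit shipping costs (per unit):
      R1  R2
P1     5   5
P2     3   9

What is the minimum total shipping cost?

235

A cheapest plan:
  P1->R2: 35 × 5 = 175
  P2->R1: 20 × 3 = 60
Total = 175 + 60 = 235.
(Supply check: P1 ships 35; P2 ships 20.)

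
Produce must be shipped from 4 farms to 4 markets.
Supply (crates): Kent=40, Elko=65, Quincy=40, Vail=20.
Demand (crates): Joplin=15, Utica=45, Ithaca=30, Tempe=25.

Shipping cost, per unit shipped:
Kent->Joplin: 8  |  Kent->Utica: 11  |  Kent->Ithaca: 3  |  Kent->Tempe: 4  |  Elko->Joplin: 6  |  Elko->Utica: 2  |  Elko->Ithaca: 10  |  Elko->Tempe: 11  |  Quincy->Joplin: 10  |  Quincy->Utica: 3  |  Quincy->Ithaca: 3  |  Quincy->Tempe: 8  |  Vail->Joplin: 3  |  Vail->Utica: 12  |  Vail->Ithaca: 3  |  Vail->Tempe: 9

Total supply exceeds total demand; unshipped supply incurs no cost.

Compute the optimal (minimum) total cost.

325

An optimal shipping plan:
  Kent–Tempe: 25 crates
  Elko–Utica: 45 crates
  Quincy–Ithaca: 30 crates
  Vail–Joplin: 15 crates
Total cost = 325.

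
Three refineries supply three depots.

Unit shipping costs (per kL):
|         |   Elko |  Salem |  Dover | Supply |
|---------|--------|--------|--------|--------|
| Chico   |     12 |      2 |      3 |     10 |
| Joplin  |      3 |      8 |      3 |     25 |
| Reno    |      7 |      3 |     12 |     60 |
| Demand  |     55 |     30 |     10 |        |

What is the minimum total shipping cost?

Optimal allocation:
  Chico to Dover: 10 × 3 = 30
  Joplin to Elko: 25 × 3 = 75
  Reno to Elko: 30 × 7 = 210
  Reno to Salem: 30 × 3 = 90
Total = 30 + 75 + 210 + 90 = 405.
(Supply check: Chico ships 10; Joplin ships 25; Reno ships 60.)

405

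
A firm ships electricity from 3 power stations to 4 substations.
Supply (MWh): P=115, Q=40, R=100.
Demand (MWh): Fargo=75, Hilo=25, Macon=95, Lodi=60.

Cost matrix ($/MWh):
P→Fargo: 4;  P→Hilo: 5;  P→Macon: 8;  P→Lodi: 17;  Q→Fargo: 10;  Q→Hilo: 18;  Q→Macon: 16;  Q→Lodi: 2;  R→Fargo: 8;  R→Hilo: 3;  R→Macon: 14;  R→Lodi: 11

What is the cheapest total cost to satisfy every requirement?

1655

An optimal shipping plan:
  P to Fargo: 20 MWh
  P to Macon: 95 MWh
  Q to Lodi: 40 MWh
  R to Fargo: 55 MWh
  R to Hilo: 25 MWh
  R to Lodi: 20 MWh
Total cost = $1655.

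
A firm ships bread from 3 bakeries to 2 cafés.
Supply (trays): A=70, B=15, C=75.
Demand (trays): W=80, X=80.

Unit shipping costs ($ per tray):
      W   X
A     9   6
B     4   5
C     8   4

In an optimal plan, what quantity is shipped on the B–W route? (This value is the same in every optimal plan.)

15

The minimum-cost plan:
  A to W: 65 × $9 = $585
  A to X: 5 × $6 = $30
  B to W: 15 × $4 = $60
  C to X: 75 × $4 = $300
Total cost = $975.
So B→W carries 15 trays.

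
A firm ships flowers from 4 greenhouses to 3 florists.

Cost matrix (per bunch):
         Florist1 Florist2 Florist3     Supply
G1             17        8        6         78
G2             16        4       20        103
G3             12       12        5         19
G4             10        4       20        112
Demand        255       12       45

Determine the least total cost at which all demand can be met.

3683

One minimum-cost allocation:
  G1 to Florist1: 33 bunches
  G1 to Florist3: 45 bunches
  G2 to Florist1: 91 bunches
  G2 to Florist2: 12 bunches
  G3 to Florist1: 19 bunches
  G4 to Florist1: 112 bunches
Total cost = 3683.
(Supply check: G1 ships 78; G2 ships 103; G3 ships 19; G4 ships 112.)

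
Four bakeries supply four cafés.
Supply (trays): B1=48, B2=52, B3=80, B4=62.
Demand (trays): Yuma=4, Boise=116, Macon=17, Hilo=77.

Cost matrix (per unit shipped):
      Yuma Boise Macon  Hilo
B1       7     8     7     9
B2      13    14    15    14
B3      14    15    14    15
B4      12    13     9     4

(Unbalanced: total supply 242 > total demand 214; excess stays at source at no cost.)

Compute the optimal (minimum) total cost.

2119

One minimum-cost allocation:
  B1->Boise: 48 × 8 = 384
  B2->Boise: 52 × 14 = 728
  B3->Yuma: 4 × 14 = 56
  B3->Boise: 16 × 15 = 240
  B3->Macon: 17 × 14 = 238
  B3->Hilo: 15 × 15 = 225
  B4->Hilo: 62 × 4 = 248
Total = 384 + 728 + 56 + 240 + 238 + 225 + 248 = 2119.
(Supply check: B1 ships 48; B2 ships 52; B3 ships 52; B4 ships 62.)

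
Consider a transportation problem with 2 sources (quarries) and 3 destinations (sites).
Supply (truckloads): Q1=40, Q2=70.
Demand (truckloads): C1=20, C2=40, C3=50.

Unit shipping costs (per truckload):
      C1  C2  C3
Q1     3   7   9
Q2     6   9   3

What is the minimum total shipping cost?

530

One minimum-cost allocation:
  Q1–C1: 20 × 3 = 60
  Q1–C2: 20 × 7 = 140
  Q2–C2: 20 × 9 = 180
  Q2–C3: 50 × 3 = 150
Total = 60 + 140 + 180 + 150 = 530.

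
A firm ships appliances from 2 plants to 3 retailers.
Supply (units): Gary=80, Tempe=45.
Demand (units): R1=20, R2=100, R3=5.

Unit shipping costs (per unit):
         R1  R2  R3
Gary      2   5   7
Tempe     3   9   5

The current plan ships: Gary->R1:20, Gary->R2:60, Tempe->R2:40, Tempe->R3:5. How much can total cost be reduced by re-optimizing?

Current plan cost = 20·2 + 60·5 + 40·9 + 5·5 = 725.
Optimal plan:
  Gary–R2: 80 × 5 = 400
  Tempe–R1: 20 × 3 = 60
  Tempe–R2: 20 × 9 = 180
  Tempe–R3: 5 × 5 = 25
Optimal cost = 665.
Saving = 725 − 665 = 60.

60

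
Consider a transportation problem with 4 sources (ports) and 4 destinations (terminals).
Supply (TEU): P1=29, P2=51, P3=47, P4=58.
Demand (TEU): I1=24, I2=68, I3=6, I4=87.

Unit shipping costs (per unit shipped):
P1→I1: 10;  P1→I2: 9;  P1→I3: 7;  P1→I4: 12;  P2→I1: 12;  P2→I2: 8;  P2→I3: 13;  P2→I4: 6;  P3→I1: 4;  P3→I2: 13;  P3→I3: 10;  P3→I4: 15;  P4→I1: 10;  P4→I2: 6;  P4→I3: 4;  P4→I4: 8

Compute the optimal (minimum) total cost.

Optimal allocation:
  P1 to I2: 29 TEU
  P2 to I4: 51 TEU
  P3 to I1: 24 TEU
  P3 to I2: 17 TEU
  P3 to I3: 6 TEU
  P4 to I2: 22 TEU
  P4 to I4: 36 TEU
Total cost = 1364.

1364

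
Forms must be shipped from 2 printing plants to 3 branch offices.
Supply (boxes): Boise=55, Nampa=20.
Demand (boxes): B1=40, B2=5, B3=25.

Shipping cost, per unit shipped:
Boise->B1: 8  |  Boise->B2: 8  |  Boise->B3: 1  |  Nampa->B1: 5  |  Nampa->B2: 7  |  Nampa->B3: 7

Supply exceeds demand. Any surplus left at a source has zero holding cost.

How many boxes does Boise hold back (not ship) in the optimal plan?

5

An optimal plan:
  Boise->B1: 20 × 8 = 160
  Boise->B2: 5 × 8 = 40
  Boise->B3: 25 × 1 = 25
  Nampa->B1: 20 × 5 = 100
Total cost = 325.
Boise ships 50 of its 55, leaving 5.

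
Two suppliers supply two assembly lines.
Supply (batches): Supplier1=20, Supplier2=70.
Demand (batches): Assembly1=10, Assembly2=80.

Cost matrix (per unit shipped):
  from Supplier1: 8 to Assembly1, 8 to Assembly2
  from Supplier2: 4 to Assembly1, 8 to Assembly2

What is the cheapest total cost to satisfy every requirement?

680

One minimum-cost allocation:
  Supplier1->Assembly2: 20 batches
  Supplier2->Assembly1: 10 batches
  Supplier2->Assembly2: 60 batches
Total cost = 680.
(Supply check: Supplier1 ships 20; Supplier2 ships 70.)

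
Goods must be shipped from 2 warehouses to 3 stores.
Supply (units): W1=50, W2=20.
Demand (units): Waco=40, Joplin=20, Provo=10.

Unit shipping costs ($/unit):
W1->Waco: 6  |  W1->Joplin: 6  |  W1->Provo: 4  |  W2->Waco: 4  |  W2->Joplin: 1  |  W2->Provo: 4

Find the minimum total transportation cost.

300

An optimal shipping plan:
  W1→Waco: 40 × $6 = $240
  W1→Provo: 10 × $4 = $40
  W2→Joplin: 20 × $1 = $20
Total = 240 + 40 + 20 = $300.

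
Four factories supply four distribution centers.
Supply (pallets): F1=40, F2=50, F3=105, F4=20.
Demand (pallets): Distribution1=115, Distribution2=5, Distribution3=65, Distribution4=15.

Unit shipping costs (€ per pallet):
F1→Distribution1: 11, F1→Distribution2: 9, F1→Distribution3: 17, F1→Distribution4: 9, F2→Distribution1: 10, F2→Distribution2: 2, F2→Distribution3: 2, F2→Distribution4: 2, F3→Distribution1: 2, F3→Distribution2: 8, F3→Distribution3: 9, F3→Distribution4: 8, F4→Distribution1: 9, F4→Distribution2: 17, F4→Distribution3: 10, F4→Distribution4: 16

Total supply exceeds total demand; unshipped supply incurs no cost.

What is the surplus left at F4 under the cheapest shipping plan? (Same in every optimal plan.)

0

An optimal plan:
  F1→Distribution1: 5 × €11 = €55
  F1→Distribution2: 5 × €9 = €45
  F1→Distribution4: 15 × €9 = €135
  F2→Distribution3: 50 × €2 = €100
  F3→Distribution1: 105 × €2 = €210
  F4→Distribution1: 5 × €9 = €45
  F4→Distribution3: 15 × €10 = €150
Total cost = €740.
F4 ships 20 of its 20, leaving 0.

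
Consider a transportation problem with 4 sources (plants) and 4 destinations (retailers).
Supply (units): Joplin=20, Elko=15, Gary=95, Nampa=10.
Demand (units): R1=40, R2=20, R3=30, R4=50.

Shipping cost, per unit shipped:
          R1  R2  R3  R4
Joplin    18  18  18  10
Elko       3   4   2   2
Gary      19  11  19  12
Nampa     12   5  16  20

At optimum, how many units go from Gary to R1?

The minimum-cost plan:
  Joplin→R4: 20 × 10 = 200
  Elko→R3: 15 × 2 = 30
  Gary→R1: 30 × 19 = 570
  Gary→R2: 20 × 11 = 220
  Gary→R3: 15 × 19 = 285
  Gary→R4: 30 × 12 = 360
  Nampa→R1: 10 × 12 = 120
Total cost = 1785.
So Gary→R1 carries 30 units.

30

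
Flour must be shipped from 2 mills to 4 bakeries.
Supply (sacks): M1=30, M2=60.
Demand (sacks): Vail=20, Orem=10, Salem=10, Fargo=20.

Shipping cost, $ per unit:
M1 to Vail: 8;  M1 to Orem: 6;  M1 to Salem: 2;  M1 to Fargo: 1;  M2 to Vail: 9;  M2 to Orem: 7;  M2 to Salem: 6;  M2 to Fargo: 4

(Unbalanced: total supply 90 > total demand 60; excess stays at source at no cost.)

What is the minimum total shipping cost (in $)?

290

Optimal allocation:
  M1 to Salem: 10 × $2 = $20
  M1 to Fargo: 20 × $1 = $20
  M2 to Vail: 20 × $9 = $180
  M2 to Orem: 10 × $7 = $70
Total = 20 + 20 + 180 + 70 = $290.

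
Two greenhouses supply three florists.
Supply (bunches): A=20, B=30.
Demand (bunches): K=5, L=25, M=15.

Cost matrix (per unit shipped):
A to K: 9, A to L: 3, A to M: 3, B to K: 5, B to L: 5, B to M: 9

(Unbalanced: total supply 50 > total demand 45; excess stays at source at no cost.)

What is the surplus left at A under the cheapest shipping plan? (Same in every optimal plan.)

An optimal plan:
  A→L: 5 × 3 = 15
  A→M: 15 × 3 = 45
  B→K: 5 × 5 = 25
  B→L: 20 × 5 = 100
Total cost = 185.
A ships 20 of its 20, leaving 0.

0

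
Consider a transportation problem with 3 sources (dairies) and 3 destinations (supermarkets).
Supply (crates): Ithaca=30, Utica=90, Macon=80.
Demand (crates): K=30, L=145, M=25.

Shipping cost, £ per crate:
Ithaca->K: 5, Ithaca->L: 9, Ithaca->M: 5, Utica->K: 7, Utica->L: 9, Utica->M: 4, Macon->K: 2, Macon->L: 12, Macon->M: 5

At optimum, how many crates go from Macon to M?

25

The minimum-cost plan:
  Ithaca->L: 30 × £9 = £270
  Utica->L: 90 × £9 = £810
  Macon->K: 30 × £2 = £60
  Macon->L: 25 × £12 = £300
  Macon->M: 25 × £5 = £125
Total cost = £1565.
So Macon→M carries 25 crates.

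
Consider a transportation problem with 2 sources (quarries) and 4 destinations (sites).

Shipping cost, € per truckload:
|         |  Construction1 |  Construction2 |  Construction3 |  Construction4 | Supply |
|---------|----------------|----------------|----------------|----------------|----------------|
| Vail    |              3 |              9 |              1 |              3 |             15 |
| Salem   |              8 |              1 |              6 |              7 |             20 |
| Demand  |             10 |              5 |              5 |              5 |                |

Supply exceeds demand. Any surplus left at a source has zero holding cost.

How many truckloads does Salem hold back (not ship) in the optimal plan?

10

Minimum-cost shipments:
  Vail to Construction1: 10 truckloads
  Vail to Construction3: 5 truckloads
  Salem to Construction2: 5 truckloads
  Salem to Construction4: 5 truckloads
Total cost = €75.
Salem ships 10 of its 20, leaving 10.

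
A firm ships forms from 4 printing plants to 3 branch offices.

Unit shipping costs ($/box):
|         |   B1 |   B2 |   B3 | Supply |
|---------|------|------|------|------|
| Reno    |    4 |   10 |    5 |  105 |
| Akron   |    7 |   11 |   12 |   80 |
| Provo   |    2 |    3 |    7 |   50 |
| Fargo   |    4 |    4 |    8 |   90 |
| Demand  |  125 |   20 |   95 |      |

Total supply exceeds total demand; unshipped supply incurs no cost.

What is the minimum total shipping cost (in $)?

A cheapest plan:
  Reno->B1: 10 boxes
  Reno->B3: 95 boxes
  Provo->B1: 50 boxes
  Fargo->B1: 65 boxes
  Fargo->B2: 20 boxes
Total cost = $955.
(Supply check: Reno ships 105; Akron ships 0; Provo ships 50; Fargo ships 85.)

955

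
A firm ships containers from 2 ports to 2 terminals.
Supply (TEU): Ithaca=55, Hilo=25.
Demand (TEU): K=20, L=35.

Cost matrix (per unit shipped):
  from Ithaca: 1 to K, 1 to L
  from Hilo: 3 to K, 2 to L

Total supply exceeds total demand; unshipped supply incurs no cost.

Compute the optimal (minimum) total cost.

One minimum-cost allocation:
  Ithaca->K: 20 × 1 = 20
  Ithaca->L: 35 × 1 = 35
Total = 20 + 35 = 55.

55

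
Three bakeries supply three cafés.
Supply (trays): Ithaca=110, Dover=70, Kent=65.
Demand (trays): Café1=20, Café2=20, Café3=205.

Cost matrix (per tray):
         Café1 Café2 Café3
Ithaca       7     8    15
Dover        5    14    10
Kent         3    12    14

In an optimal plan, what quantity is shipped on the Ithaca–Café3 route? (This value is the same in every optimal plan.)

The minimum-cost plan:
  Ithaca–Café2: 20 × 8 = 160
  Ithaca–Café3: 90 × 15 = 1350
  Dover–Café3: 70 × 10 = 700
  Kent–Café1: 20 × 3 = 60
  Kent–Café3: 45 × 14 = 630
Total cost = 2900.
So Ithaca→Café3 carries 90 trays.

90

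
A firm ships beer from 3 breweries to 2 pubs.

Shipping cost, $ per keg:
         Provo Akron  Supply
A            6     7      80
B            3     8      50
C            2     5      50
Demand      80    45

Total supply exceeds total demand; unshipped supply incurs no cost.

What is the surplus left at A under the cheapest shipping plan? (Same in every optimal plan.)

55

Minimum-cost shipments:
  A→Akron: 25 × $7 = $175
  B→Provo: 50 × $3 = $150
  C→Provo: 30 × $2 = $60
  C→Akron: 20 × $5 = $100
Total cost = $485.
A ships 25 of its 80, leaving 55.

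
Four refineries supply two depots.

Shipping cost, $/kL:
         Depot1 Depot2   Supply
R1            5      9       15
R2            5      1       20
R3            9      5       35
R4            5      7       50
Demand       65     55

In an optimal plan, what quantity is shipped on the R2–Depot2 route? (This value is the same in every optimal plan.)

Optimal shipments:
  R1–Depot1: 15 × $5 = $75
  R2–Depot2: 20 × $1 = $20
  R3–Depot2: 35 × $5 = $175
  R4–Depot1: 50 × $5 = $250
Total cost = $520.
So R2→Depot2 carries 20 kL.

20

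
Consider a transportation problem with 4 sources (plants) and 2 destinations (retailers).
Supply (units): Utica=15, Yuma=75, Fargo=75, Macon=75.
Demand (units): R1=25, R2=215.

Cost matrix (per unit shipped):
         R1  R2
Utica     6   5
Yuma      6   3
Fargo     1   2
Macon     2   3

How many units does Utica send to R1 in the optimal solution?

0

The minimum-cost plan:
  Utica->R2: 15 units
  Yuma->R2: 75 units
  Fargo->R1: 25 units
  Fargo->R2: 50 units
  Macon->R2: 75 units
Total cost = 650.
The route Utica→R1 is not used.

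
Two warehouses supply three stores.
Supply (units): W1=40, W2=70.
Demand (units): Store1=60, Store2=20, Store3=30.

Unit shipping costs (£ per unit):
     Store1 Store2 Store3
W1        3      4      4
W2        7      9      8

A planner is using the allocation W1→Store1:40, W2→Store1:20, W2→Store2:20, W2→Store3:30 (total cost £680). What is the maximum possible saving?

Current plan cost = 40·3 + 20·7 + 20·9 + 30·8 = £680.
Optimal plan:
  W1 to Store1: 20 units
  W1 to Store2: 20 units
  W2 to Store1: 40 units
  W2 to Store3: 30 units
Optimal cost = £660.
Saving = 680 − 660 = £20.

20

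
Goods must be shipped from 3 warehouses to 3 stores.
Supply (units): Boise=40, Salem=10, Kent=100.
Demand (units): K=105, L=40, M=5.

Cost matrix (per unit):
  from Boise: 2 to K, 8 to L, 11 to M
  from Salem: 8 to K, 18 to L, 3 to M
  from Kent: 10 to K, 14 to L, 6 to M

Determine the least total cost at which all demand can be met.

1295

Optimal allocation:
  Boise to K: 40 × 2 = 80
  Salem to K: 5 × 8 = 40
  Salem to M: 5 × 3 = 15
  Kent to K: 60 × 10 = 600
  Kent to L: 40 × 14 = 560
Total = 80 + 40 + 15 + 600 + 560 = 1295.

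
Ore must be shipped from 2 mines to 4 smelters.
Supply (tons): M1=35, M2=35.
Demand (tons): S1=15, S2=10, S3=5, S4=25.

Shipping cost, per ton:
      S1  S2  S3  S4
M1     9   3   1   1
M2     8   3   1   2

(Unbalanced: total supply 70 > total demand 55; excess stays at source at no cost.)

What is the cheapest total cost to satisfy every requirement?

An optimal shipping plan:
  M1→S2: 10 × 3 = 30
  M1→S4: 25 × 1 = 25
  M2→S1: 15 × 8 = 120
  M2→S3: 5 × 1 = 5
Total = 30 + 25 + 120 + 5 = 180.

180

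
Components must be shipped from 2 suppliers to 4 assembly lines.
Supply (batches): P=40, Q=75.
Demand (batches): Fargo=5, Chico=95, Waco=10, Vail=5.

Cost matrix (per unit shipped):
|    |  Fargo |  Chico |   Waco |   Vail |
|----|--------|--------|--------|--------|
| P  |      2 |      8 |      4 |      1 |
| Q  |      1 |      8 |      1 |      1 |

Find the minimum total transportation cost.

One minimum-cost allocation:
  P to Chico: 35 × 8 = 280
  P to Vail: 5 × 1 = 5
  Q to Fargo: 5 × 1 = 5
  Q to Chico: 60 × 8 = 480
  Q to Waco: 10 × 1 = 10
Total = 280 + 5 + 5 + 480 + 10 = 780.

780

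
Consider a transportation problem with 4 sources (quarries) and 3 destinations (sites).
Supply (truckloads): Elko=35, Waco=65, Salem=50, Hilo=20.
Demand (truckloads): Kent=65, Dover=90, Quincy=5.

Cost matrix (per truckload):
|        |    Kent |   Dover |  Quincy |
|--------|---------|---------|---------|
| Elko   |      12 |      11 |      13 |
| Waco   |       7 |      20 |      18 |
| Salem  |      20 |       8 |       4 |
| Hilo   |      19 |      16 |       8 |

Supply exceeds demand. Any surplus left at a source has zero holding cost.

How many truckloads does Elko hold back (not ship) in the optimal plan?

Minimum-cost shipments:
  Elko→Dover: 35 × 11 = 385
  Waco→Kent: 65 × 7 = 455
  Salem→Dover: 50 × 8 = 400
  Hilo→Dover: 5 × 16 = 80
  Hilo→Quincy: 5 × 8 = 40
Total cost = 1360.
Elko ships 35 of its 35, leaving 0.

0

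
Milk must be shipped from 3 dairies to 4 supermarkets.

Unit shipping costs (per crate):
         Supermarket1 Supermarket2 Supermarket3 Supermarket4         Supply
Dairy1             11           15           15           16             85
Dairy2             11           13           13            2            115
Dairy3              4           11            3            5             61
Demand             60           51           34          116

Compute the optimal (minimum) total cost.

An optimal shipping plan:
  Dairy1->Supermarket1: 34 × 11 = 374
  Dairy1->Supermarket2: 51 × 15 = 765
  Dairy2->Supermarket4: 115 × 2 = 230
  Dairy3->Supermarket1: 26 × 4 = 104
  Dairy3->Supermarket3: 34 × 3 = 102
  Dairy3->Supermarket4: 1 × 5 = 5
Total = 374 + 765 + 230 + 104 + 102 + 5 = 1580.
(Supply check: Dairy1 ships 85; Dairy2 ships 115; Dairy3 ships 61.)

1580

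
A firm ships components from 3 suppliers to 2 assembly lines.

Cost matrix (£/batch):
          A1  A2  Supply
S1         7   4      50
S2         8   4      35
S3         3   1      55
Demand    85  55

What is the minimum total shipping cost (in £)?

Optimal allocation:
  S1->A1: 30 × £7 = £210
  S1->A2: 20 × £4 = £80
  S2->A2: 35 × £4 = £140
  S3->A1: 55 × £3 = £165
Total = 210 + 80 + 140 + 165 = £595.
(Supply check: S1 ships 50; S2 ships 35; S3 ships 55.)

595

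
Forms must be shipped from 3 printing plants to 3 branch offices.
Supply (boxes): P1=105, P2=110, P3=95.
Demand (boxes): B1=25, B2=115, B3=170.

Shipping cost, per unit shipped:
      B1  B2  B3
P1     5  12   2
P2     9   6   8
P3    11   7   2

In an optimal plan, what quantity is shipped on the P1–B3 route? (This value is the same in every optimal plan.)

The minimum-cost plan:
  P1 to B1: 25 × 5 = 125
  P1 to B3: 80 × 2 = 160
  P2 to B2: 110 × 6 = 660
  P3 to B2: 5 × 7 = 35
  P3 to B3: 90 × 2 = 180
Total cost = 1160.
So P1→B3 carries 80 boxes.

80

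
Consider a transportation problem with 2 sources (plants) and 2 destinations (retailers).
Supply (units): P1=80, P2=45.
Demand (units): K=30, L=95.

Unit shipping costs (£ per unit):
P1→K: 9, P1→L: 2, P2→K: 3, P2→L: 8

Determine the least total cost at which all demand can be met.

Optimal allocation:
  P1 to L: 80 × £2 = £160
  P2 to K: 30 × £3 = £90
  P2 to L: 15 × £8 = £120
Total = 160 + 90 + 120 = £370.

370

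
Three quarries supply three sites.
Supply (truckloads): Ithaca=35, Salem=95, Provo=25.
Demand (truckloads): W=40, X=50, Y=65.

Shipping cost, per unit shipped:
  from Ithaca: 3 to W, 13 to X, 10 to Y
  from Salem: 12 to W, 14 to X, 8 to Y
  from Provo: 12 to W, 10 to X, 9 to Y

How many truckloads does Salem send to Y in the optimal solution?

65

Optimal shipments:
  Ithaca to W: 35 × 3 = 105
  Salem to W: 5 × 12 = 60
  Salem to X: 25 × 14 = 350
  Salem to Y: 65 × 8 = 520
  Provo to X: 25 × 10 = 250
Total cost = 1285.
So Salem→Y carries 65 truckloads.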